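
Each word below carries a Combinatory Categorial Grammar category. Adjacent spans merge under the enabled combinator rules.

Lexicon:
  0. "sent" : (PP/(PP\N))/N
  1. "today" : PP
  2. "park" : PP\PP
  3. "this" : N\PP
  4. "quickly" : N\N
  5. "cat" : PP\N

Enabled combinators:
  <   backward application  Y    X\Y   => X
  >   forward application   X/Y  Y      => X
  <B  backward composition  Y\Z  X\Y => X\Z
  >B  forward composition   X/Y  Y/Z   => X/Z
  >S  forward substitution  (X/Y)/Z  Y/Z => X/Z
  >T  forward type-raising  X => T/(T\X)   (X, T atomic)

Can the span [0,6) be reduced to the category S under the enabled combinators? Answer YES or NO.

NO

(PP/(PP\N))/N PP PP\PP N\PP N\N PP\N
CKY chart[0,6] = {(PP/(PP\N))/(N\PP), N/(N\PP), NP/(NP\PP), PP, PP/(PP\PP), S/(S\PP)}; S ∉ chart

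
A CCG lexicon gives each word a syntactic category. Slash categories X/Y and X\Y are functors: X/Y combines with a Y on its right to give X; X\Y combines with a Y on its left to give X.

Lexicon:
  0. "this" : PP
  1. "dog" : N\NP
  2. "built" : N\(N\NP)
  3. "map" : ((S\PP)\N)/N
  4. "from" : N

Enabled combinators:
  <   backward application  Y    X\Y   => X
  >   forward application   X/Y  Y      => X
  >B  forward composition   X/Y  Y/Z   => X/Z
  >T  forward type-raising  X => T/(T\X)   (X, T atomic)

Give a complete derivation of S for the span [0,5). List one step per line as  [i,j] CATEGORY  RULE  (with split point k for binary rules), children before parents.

[0,5] S   <
  [0,1] "this" : PP
  [1,5] S\PP   <
    [1,3] N   <
      [1,2] "dog" : N\NP
      [2,3] "built" : N\(N\NP)
    [3,5] (S\PP)\N   >
      [3,4] "map" : ((S\PP)\N)/N
      [4,5] "from" : N

[0,1] PP  lex  "this"
[1,2] N\NP  lex  "dog"
[2,3] N\(N\NP)  lex  "built"
[1,3] N  <  k=2
[3,4] ((S\PP)\N)/N  lex  "map"
[4,5] N  lex  "from"
[3,5] (S\PP)\N  >  k=4
[1,5] S\PP  <  k=3
[0,5] S  <  k=1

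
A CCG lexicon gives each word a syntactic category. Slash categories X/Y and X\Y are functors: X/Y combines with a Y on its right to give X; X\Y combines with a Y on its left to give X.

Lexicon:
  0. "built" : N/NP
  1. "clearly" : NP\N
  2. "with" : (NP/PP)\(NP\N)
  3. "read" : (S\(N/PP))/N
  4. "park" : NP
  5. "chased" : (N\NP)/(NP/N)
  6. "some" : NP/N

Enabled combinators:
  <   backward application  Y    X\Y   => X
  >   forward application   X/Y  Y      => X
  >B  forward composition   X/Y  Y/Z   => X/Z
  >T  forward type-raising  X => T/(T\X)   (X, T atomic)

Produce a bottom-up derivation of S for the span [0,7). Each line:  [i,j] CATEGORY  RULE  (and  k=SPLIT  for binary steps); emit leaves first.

[0,1] N/NP  lex  "built"
[1,2] NP\N  lex  "clearly"
[2,3] (NP/PP)\(NP\N)  lex  "with"
[1,3] NP/PP  <  k=2
[0,3] N/PP  >B  k=1
[3,4] (S\(N/PP))/N  lex  "read"
[4,5] NP  lex  "park"
[4,5] N/(N\NP)  >T
[5,6] (N\NP)/(NP/N)  lex  "chased"
[6,7] NP/N  lex  "some"
[5,7] N\NP  >  k=6
[4,7] N  >  k=5
[3,7] S\(N/PP)  >  k=4
[0,7] S  <  k=3

[0,7] S   <
  [0,3] N/PP   >B
    [0,1] "built" : N/NP
    [1,3] NP/PP   <
      [1,2] "clearly" : NP\N
      [2,3] "with" : (NP/PP)\(NP\N)
  [3,7] S\(N/PP)   >
    [3,4] "read" : (S\(N/PP))/N
    [4,7] N   >
      [4,5] N/(N\NP)   >T
        [4,5] "park" : NP
      [5,7] N\NP   >
        [5,6] "chased" : (N\NP)/(NP/N)
        [6,7] "some" : NP/N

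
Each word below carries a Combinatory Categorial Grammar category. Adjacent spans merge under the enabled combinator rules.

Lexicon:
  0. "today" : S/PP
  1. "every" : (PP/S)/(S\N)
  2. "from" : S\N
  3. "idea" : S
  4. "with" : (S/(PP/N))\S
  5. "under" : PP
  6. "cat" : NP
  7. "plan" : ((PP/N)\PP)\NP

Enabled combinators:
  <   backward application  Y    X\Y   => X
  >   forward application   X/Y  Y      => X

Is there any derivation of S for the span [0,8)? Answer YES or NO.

YES

[0,8] S   >
  [0,5] S/(PP/N)   <
    [0,4] S   >
      [0,1] "today" : S/PP
      [1,4] PP   >
        [1,3] PP/S   >
          [1,2] "every" : (PP/S)/(S\N)
          [2,3] "from" : S\N
        [3,4] "idea" : S
    [4,5] "with" : (S/(PP/N))\S
  [5,8] PP/N   <
    [5,6] "under" : PP
    [6,8] (PP/N)\PP   <
      [6,7] "cat" : NP
      [7,8] "plan" : ((PP/N)\PP)\NP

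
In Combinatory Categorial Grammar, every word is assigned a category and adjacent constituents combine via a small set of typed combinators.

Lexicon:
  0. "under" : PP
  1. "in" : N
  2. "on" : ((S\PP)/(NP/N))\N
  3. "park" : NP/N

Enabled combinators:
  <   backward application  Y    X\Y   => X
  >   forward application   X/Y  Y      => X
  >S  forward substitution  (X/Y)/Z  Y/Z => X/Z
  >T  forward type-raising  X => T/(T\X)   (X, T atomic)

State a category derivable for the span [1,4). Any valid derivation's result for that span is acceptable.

S\PP

[0,4] S   <
  [0,1] "under" : PP
  [1,4] S\PP   >
    [1,3] (S\PP)/(NP/N)   <
      [1,2] "in" : N
      [2,3] "on" : ((S\PP)/(NP/N))\N
    [3,4] "park" : NP/N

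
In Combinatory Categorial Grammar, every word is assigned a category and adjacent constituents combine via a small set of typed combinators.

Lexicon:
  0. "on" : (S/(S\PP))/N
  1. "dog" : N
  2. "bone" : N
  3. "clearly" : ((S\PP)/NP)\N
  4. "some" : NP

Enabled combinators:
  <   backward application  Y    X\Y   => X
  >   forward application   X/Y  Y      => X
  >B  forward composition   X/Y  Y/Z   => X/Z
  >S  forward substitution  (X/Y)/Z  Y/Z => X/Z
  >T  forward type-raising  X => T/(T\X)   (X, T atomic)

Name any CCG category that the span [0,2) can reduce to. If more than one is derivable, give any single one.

[0,5] S   >
  [0,2] S/(S\PP)   >
    [0,1] "on" : (S/(S\PP))/N
    [1,2] "dog" : N
  [2,5] S\PP   >
    [2,4] (S\PP)/NP   <
      [2,3] "bone" : N
      [3,4] "clearly" : ((S\PP)/NP)\N
    [4,5] "some" : NP

S/(S\PP)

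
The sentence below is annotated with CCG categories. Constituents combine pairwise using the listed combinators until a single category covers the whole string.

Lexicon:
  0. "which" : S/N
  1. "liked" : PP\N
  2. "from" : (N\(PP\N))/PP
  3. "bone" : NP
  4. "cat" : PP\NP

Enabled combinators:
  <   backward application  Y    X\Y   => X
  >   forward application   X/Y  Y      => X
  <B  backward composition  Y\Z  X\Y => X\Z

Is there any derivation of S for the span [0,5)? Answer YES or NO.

[0,5] S   >
  [0,1] "which" : S/N
  [1,5] N   <
    [1,2] "liked" : PP\N
    [2,5] N\(PP\N)   >
      [2,3] "from" : (N\(PP\N))/PP
      [3,5] PP   <
        [3,4] "bone" : NP
        [4,5] "cat" : PP\NP

YES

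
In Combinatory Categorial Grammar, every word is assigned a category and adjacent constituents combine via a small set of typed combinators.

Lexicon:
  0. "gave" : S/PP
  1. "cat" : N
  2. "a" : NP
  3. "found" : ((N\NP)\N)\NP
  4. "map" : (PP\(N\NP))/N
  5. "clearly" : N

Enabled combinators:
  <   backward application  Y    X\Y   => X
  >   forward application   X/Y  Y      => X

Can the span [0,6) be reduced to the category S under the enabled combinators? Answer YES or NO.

YES

[0,6] S   >
  [0,1] "gave" : S/PP
  [1,6] PP   <
    [1,4] N\NP   <
      [1,2] "cat" : N
      [2,4] (N\NP)\N   <
        [2,3] "a" : NP
        [3,4] "found" : ((N\NP)\N)\NP
    [4,6] PP\(N\NP)   >
      [4,5] "map" : (PP\(N\NP))/N
      [5,6] "clearly" : N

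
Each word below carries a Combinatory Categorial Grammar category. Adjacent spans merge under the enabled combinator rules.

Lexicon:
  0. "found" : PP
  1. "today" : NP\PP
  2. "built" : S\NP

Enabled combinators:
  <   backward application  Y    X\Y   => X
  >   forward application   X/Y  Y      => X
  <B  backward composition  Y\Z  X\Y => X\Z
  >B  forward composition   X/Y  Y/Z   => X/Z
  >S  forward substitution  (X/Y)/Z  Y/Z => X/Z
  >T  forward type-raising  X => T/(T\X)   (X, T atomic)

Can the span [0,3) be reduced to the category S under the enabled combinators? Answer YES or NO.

YES

[0,3] S   <
  [0,1] "found" : PP
  [1,3] S\PP   <B
    [1,2] "today" : NP\PP
    [2,3] "built" : S\NP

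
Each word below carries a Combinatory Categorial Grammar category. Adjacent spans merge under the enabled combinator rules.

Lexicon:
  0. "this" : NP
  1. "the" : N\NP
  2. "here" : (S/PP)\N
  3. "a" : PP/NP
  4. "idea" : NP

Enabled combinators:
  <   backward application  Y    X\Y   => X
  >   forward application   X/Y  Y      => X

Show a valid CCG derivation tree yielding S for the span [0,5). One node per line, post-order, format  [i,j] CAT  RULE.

[0,5] S   >
  [0,3] S/PP   <
    [0,2] N   <
      [0,1] "this" : NP
      [1,2] "the" : N\NP
    [2,3] "here" : (S/PP)\N
  [3,5] PP   >
    [3,4] "a" : PP/NP
    [4,5] "idea" : NP

[0,1] NP  lex  "this"
[1,2] N\NP  lex  "the"
[0,2] N  <  k=1
[2,3] (S/PP)\N  lex  "here"
[0,3] S/PP  <  k=2
[3,4] PP/NP  lex  "a"
[4,5] NP  lex  "idea"
[3,5] PP  >  k=4
[0,5] S  >  k=3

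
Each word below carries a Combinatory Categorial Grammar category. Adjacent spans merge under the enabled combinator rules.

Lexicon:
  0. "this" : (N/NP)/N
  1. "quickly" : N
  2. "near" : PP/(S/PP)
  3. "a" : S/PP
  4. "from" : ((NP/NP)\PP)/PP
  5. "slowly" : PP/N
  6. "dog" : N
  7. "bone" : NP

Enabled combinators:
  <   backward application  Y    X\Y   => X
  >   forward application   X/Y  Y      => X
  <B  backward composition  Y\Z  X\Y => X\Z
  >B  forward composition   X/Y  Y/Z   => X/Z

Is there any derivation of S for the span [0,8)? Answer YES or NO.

(N/NP)/N N PP/(S/PP) S/PP ((NP/NP)\PP)/PP PP/N N NP
CKY chart[0,8] = {N}; S ∉ chart

NO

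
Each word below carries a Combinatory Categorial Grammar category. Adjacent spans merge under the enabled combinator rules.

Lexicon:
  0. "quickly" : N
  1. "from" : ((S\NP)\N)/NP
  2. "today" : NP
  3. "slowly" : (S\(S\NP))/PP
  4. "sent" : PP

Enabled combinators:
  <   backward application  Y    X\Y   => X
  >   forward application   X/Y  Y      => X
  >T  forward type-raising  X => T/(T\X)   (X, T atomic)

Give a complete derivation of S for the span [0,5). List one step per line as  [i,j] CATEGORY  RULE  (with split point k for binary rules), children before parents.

[0,1] N  lex  "quickly"
[1,2] ((S\NP)\N)/NP  lex  "from"
[2,3] NP  lex  "today"
[1,3] (S\NP)\N  >  k=2
[0,3] S\NP  <  k=1
[3,4] (S\(S\NP))/PP  lex  "slowly"
[4,5] PP  lex  "sent"
[3,5] S\(S\NP)  >  k=4
[0,5] S  <  k=3

[0,5] S   <
  [0,3] S\NP   <
    [0,1] "quickly" : N
    [1,3] (S\NP)\N   >
      [1,2] "from" : ((S\NP)\N)/NP
      [2,3] "today" : NP
  [3,5] S\(S\NP)   >
    [3,4] "slowly" : (S\(S\NP))/PP
    [4,5] "sent" : PP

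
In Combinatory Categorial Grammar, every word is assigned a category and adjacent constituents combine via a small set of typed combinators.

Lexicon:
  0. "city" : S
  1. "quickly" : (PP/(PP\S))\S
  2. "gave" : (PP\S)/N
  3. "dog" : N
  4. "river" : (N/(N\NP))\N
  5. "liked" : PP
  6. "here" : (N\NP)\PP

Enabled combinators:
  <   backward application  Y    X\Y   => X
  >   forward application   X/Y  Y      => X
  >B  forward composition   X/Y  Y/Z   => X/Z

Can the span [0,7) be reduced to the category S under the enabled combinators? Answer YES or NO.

NO

S (PP/(PP\S))\S (PP\S)/N N (N/(N\NP))\N PP (N\NP)\PP
CKY chart[0,7] = {PP}; S ∉ chart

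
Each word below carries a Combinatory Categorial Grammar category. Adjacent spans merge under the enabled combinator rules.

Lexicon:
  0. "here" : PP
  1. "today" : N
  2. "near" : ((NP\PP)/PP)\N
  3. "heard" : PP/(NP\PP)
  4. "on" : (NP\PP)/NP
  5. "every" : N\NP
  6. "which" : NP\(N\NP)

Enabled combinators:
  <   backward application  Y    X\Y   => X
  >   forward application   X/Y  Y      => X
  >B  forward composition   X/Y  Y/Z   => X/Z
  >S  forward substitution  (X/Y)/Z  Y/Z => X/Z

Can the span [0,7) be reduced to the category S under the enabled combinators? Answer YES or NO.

PP N ((NP\PP)/PP)\N PP/(NP\PP) (NP\PP)/NP N\NP NP\(N\NP)
CKY chart[0,7] = {NP}; S ∉ chart

NO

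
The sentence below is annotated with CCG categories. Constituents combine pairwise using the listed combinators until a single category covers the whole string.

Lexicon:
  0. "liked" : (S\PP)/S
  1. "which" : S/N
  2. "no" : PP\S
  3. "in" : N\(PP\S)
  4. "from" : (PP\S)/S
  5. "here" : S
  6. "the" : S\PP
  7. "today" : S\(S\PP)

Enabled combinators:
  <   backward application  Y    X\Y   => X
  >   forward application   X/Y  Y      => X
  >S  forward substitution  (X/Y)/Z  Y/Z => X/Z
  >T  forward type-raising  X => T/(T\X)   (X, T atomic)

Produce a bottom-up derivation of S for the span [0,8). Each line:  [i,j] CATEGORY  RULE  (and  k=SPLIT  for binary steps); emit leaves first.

[0,8] S   <
  [0,7] S\PP   >
    [0,1] "liked" : (S\PP)/S
    [1,7] S   <
      [1,6] PP   <
        [1,4] S   >
          [1,2] "which" : S/N
          [2,4] N   <
            [2,3] "no" : PP\S
            [3,4] "in" : N\(PP\S)
        [4,6] PP\S   >
          [4,5] "from" : (PP\S)/S
          [5,6] "here" : S
      [6,7] "the" : S\PP
  [7,8] "today" : S\(S\PP)

[0,1] (S\PP)/S  lex  "liked"
[1,2] S/N  lex  "which"
[2,3] PP\S  lex  "no"
[3,4] N\(PP\S)  lex  "in"
[2,4] N  <  k=3
[1,4] S  >  k=2
[4,5] (PP\S)/S  lex  "from"
[5,6] S  lex  "here"
[4,6] PP\S  >  k=5
[1,6] PP  <  k=4
[6,7] S\PP  lex  "the"
[1,7] S  <  k=6
[0,7] S\PP  >  k=1
[7,8] S\(S\PP)  lex  "today"
[0,8] S  <  k=7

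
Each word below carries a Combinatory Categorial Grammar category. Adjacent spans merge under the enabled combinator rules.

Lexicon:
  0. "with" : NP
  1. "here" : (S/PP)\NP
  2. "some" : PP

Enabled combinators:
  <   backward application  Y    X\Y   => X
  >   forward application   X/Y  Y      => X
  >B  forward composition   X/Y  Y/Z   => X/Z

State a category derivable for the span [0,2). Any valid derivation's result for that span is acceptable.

[0,3] S   >
  [0,2] S/PP   <
    [0,1] "with" : NP
    [1,2] "here" : (S/PP)\NP
  [2,3] "some" : PP

S/PP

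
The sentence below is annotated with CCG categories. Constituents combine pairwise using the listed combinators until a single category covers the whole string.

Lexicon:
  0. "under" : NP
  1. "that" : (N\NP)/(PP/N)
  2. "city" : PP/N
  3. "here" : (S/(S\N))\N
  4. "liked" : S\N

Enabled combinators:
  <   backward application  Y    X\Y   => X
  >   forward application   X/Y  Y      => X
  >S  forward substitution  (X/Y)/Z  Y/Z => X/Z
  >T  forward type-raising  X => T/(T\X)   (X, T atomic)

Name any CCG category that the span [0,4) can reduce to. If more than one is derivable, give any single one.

S/(S\N)

[0,5] S   >
  [0,4] S/(S\N)   <
    [0,3] N   <
      [0,1] "under" : NP
      [1,3] N\NP   >
        [1,2] "that" : (N\NP)/(PP/N)
        [2,3] "city" : PP/N
    [3,4] "here" : (S/(S\N))\N
  [4,5] "liked" : S\N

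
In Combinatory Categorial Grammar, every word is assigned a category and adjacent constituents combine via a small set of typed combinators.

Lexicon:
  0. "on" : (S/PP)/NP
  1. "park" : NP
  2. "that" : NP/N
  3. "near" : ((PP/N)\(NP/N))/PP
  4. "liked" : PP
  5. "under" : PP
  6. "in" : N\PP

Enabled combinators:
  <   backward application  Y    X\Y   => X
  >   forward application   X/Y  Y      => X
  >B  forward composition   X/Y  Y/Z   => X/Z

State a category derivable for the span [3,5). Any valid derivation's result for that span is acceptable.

(PP/N)\(NP/N)

[0,7] S   >
  [0,2] S/PP   >
    [0,1] "on" : (S/PP)/NP
    [1,2] "park" : NP
  [2,7] PP   >
    [2,5] PP/N   <
      [2,3] "that" : NP/N
      [3,5] (PP/N)\(NP/N)   >
        [3,4] "near" : ((PP/N)\(NP/N))/PP
        [4,5] "liked" : PP
    [5,7] N   <
      [5,6] "under" : PP
      [6,7] "in" : N\PP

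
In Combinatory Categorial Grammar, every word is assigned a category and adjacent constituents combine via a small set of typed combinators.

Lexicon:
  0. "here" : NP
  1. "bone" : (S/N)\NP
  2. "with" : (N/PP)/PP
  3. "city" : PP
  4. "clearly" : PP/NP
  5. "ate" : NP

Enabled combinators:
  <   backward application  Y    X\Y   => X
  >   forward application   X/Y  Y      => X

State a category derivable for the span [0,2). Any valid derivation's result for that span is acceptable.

S/N

[0,6] S   >
  [0,2] S/N   <
    [0,1] "here" : NP
    [1,2] "bone" : (S/N)\NP
  [2,6] N   >
    [2,4] N/PP   >
      [2,3] "with" : (N/PP)/PP
      [3,4] "city" : PP
    [4,6] PP   >
      [4,5] "clearly" : PP/NP
      [5,6] "ate" : NP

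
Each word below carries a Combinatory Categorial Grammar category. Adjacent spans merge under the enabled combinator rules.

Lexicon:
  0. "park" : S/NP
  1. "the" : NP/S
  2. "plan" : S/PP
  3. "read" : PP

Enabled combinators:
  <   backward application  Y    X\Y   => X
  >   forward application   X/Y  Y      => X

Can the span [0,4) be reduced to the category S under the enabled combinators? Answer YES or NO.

[0,4] S   >
  [0,1] "park" : S/NP
  [1,4] NP   >
    [1,2] "the" : NP/S
    [2,4] S   >
      [2,3] "plan" : S/PP
      [3,4] "read" : PP

YES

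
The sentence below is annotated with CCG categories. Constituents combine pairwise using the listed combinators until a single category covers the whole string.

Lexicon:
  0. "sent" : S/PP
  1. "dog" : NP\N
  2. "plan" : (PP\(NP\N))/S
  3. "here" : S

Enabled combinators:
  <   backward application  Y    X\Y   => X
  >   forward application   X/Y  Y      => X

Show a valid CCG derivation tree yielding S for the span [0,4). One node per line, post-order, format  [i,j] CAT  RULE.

[0,1] S/PP  lex  "sent"
[1,2] NP\N  lex  "dog"
[2,3] (PP\(NP\N))/S  lex  "plan"
[3,4] S  lex  "here"
[2,4] PP\(NP\N)  >  k=3
[1,4] PP  <  k=2
[0,4] S  >  k=1

[0,4] S   >
  [0,1] "sent" : S/PP
  [1,4] PP   <
    [1,2] "dog" : NP\N
    [2,4] PP\(NP\N)   >
      [2,3] "plan" : (PP\(NP\N))/S
      [3,4] "here" : S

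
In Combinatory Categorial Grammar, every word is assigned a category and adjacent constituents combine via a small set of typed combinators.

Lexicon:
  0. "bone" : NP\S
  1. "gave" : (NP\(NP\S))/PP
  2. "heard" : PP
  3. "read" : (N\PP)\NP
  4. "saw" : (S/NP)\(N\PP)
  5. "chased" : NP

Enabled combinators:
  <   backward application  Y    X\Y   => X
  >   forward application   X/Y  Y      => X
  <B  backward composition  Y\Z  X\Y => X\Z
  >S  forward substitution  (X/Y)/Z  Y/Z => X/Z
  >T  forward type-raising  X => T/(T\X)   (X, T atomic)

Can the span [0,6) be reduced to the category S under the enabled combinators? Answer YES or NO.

YES

[0,6] S   >
  [0,5] S/NP   <
    [0,4] N\PP   <
      [0,3] NP   <
        [0,1] "bone" : NP\S
        [1,3] NP\(NP\S)   >
          [1,2] "gave" : (NP\(NP\S))/PP
          [2,3] "heard" : PP
      [3,4] "read" : (N\PP)\NP
    [4,5] "saw" : (S/NP)\(N\PP)
  [5,6] "chased" : NP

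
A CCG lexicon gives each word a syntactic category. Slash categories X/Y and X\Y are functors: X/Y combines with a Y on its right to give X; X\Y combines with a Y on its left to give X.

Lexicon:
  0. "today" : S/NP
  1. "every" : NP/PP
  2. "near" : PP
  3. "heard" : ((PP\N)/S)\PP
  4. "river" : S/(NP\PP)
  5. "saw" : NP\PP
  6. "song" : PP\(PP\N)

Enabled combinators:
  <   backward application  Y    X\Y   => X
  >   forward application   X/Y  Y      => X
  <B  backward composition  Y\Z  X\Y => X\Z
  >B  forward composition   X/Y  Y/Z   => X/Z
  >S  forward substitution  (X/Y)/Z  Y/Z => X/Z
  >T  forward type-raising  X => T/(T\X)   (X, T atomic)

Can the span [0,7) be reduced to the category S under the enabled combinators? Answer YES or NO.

[0,7] S   >
  [0,2] S/PP   >B
    [0,1] "today" : S/NP
    [1,2] "every" : NP/PP
  [2,7] PP   <
    [2,6] PP\N   >
      [2,4] (PP\N)/S   <
        [2,3] "near" : PP
        [3,4] "heard" : ((PP\N)/S)\PP
      [4,6] S   >
        [4,5] "river" : S/(NP\PP)
        [5,6] "saw" : NP\PP
    [6,7] "song" : PP\(PP\N)

YES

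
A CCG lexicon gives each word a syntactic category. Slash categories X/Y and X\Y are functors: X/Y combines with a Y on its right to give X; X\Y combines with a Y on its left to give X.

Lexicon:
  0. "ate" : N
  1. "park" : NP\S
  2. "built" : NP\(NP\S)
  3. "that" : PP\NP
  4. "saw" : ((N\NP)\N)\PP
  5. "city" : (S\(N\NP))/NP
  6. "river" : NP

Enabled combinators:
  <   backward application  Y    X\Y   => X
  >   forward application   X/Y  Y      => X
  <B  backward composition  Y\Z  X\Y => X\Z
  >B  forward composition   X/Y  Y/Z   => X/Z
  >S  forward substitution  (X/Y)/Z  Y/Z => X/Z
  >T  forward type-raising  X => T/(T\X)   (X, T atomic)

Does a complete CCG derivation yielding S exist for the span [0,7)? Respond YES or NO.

[0,7] S   <
  [0,1] "ate" : N
  [1,7] S\N   <B
    [1,5] (N\NP)\N   <
      [1,4] PP   <
        [1,3] NP   <
          [1,2] "park" : NP\S
          [2,3] "built" : NP\(NP\S)
        [3,4] "that" : PP\NP
      [4,5] "saw" : ((N\NP)\N)\PP
    [5,7] S\(N\NP)   >
      [5,6] "city" : (S\(N\NP))/NP
      [6,7] "river" : NP

YES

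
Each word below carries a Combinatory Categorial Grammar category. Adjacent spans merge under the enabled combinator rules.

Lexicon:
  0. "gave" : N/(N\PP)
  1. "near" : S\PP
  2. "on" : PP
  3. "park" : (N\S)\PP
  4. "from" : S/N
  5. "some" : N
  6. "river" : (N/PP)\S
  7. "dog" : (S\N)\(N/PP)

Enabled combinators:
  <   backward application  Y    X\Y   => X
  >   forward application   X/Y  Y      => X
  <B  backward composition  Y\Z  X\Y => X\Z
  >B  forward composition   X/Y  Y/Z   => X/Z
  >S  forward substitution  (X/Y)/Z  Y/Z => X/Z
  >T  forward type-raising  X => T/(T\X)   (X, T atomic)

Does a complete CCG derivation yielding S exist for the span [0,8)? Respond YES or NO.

YES

[0,8] S   <
  [0,4] N   >
    [0,1] "gave" : N/(N\PP)
    [1,4] N\PP   <B
      [1,2] "near" : S\PP
      [2,4] N\S   <
        [2,3] "on" : PP
        [3,4] "park" : (N\S)\PP
  [4,8] S\N   <
    [4,7] N/PP   <
      [4,6] S   >
        [4,5] "from" : S/N
        [5,6] "some" : N
      [6,7] "river" : (N/PP)\S
    [7,8] "dog" : (S\N)\(N/PP)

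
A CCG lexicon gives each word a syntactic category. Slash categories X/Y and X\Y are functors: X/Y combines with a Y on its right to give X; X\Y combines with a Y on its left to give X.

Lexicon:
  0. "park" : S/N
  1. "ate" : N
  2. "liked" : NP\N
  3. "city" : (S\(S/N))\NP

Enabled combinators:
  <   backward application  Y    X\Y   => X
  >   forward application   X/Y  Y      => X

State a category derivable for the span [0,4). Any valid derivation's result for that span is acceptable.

[0,4] S   <
  [0,1] "park" : S/N
  [1,4] S\(S/N)   <
    [1,3] NP   <
      [1,2] "ate" : N
      [2,3] "liked" : NP\N
    [3,4] "city" : (S\(S/N))\NP

S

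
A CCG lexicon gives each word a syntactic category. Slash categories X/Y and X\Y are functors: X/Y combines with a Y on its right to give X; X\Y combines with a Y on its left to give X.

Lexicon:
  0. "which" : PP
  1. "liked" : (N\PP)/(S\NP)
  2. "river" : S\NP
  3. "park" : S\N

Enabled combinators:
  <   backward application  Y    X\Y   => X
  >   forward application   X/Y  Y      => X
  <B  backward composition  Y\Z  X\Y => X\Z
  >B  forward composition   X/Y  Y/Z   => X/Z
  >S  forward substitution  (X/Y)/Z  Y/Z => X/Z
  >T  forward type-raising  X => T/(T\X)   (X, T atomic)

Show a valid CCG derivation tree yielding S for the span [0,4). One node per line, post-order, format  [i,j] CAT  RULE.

[0,4] S   <
  [0,3] N   >
    [0,1] N/(N\PP)   >T
      [0,1] "which" : PP
    [1,3] N\PP   >
      [1,2] "liked" : (N\PP)/(S\NP)
      [2,3] "river" : S\NP
  [3,4] "park" : S\N

[0,1] PP  lex  "which"
[0,1] N/(N\PP)  >T
[1,2] (N\PP)/(S\NP)  lex  "liked"
[2,3] S\NP  lex  "river"
[1,3] N\PP  >  k=2
[0,3] N  >  k=1
[3,4] S\N  lex  "park"
[0,4] S  <  k=3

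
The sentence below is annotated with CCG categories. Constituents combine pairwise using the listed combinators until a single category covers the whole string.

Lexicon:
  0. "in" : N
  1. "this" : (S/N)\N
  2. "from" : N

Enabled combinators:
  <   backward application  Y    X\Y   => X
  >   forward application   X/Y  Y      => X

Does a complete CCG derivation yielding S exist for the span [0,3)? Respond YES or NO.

YES

[0,3] S   >
  [0,2] S/N   <
    [0,1] "in" : N
    [1,2] "this" : (S/N)\N
  [2,3] "from" : N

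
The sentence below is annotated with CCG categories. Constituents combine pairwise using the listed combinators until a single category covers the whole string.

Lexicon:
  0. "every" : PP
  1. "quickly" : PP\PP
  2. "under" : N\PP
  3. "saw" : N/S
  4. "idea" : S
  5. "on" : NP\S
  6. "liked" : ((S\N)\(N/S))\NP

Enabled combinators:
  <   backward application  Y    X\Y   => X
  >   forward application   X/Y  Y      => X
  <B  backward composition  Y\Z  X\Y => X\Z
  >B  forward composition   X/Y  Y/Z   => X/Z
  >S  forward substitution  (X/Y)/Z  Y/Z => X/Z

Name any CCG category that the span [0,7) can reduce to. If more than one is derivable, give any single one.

[0,7] S   <
  [0,3] N   <
    [0,1] "every" : PP
    [1,3] N\PP   <B
      [1,2] "quickly" : PP\PP
      [2,3] "under" : N\PP
  [3,7] S\N   <
    [3,4] "saw" : N/S
    [4,7] (S\N)\(N/S)   <
      [4,6] NP   <
        [4,5] "idea" : S
        [5,6] "on" : NP\S
      [6,7] "liked" : ((S\N)\(N/S))\NP

S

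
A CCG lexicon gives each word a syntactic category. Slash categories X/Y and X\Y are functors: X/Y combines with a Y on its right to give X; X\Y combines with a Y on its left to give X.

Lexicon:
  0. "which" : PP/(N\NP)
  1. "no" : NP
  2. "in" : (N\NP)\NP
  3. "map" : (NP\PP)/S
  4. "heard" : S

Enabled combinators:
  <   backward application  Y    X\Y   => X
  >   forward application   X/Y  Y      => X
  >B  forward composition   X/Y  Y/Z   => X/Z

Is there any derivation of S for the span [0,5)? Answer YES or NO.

PP/(N\NP) NP (N\NP)\NP (NP\PP)/S S
CKY chart[0,5] = {NP}; S ∉ chart

NO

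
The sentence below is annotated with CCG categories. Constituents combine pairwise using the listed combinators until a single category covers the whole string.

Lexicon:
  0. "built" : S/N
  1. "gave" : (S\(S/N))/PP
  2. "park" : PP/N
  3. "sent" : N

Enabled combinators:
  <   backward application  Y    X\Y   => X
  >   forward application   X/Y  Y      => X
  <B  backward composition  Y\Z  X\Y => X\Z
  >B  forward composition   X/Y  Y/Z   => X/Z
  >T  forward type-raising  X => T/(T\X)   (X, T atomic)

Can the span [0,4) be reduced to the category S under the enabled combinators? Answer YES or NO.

[0,4] S   <
  [0,1] "built" : S/N
  [1,4] S\(S/N)   >
    [1,2] "gave" : (S\(S/N))/PP
    [2,4] PP   >
      [2,3] "park" : PP/N
      [3,4] "sent" : N

YES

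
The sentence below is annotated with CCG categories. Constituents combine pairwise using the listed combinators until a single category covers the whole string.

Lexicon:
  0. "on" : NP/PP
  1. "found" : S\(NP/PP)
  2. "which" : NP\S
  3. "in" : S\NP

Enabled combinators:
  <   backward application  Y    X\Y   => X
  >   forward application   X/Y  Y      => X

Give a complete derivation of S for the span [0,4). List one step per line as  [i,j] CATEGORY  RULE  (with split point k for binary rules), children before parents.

[0,1] NP/PP  lex  "on"
[1,2] S\(NP/PP)  lex  "found"
[0,2] S  <  k=1
[2,3] NP\S  lex  "which"
[0,3] NP  <  k=2
[3,4] S\NP  lex  "in"
[0,4] S  <  k=3

[0,4] S   <
  [0,3] NP   <
    [0,2] S   <
      [0,1] "on" : NP/PP
      [1,2] "found" : S\(NP/PP)
    [2,3] "which" : NP\S
  [3,4] "in" : S\NP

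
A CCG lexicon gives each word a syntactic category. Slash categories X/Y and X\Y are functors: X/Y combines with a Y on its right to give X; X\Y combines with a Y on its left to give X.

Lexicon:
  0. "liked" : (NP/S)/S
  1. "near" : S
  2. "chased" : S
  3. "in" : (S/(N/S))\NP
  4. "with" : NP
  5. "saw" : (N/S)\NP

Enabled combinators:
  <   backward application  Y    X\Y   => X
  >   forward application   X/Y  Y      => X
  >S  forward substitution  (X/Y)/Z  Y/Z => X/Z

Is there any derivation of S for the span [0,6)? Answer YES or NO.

[0,6] S   >
  [0,4] S/(N/S)   <
    [0,3] NP   >
      [0,2] NP/S   >
        [0,1] "liked" : (NP/S)/S
        [1,2] "near" : S
      [2,3] "chased" : S
    [3,4] "in" : (S/(N/S))\NP
  [4,6] N/S   <
    [4,5] "with" : NP
    [5,6] "saw" : (N/S)\NP

YES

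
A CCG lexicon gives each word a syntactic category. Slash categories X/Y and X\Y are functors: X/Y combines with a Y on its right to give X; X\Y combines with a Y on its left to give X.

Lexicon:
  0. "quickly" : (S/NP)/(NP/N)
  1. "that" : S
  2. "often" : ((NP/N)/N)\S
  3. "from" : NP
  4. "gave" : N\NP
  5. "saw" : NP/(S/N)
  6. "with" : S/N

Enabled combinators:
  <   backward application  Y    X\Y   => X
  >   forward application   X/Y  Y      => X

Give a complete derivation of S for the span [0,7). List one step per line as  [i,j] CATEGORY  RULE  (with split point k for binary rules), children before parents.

[0,1] (S/NP)/(NP/N)  lex  "quickly"
[1,2] S  lex  "that"
[2,3] ((NP/N)/N)\S  lex  "often"
[1,3] (NP/N)/N  <  k=2
[3,4] NP  lex  "from"
[4,5] N\NP  lex  "gave"
[3,5] N  <  k=4
[1,5] NP/N  >  k=3
[0,5] S/NP  >  k=1
[5,6] NP/(S/N)  lex  "saw"
[6,7] S/N  lex  "with"
[5,7] NP  >  k=6
[0,7] S  >  k=5

[0,7] S   >
  [0,5] S/NP   >
    [0,1] "quickly" : (S/NP)/(NP/N)
    [1,5] NP/N   >
      [1,3] (NP/N)/N   <
        [1,2] "that" : S
        [2,3] "often" : ((NP/N)/N)\S
      [3,5] N   <
        [3,4] "from" : NP
        [4,5] "gave" : N\NP
  [5,7] NP   >
    [5,6] "saw" : NP/(S/N)
    [6,7] "with" : S/N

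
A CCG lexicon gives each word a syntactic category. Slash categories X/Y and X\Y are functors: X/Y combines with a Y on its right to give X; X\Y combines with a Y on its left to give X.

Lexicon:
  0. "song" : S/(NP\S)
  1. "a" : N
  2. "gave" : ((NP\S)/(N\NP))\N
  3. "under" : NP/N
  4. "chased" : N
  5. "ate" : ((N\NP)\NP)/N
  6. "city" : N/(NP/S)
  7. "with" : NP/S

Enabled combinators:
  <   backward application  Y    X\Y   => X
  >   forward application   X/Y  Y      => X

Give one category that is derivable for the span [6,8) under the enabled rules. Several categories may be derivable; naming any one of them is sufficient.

N

[0,8] S   >
  [0,1] "song" : S/(NP\S)
  [1,8] NP\S   >
    [1,3] (NP\S)/(N\NP)   <
      [1,2] "a" : N
      [2,3] "gave" : ((NP\S)/(N\NP))\N
    [3,8] N\NP   <
      [3,5] NP   >
        [3,4] "under" : NP/N
        [4,5] "chased" : N
      [5,8] (N\NP)\NP   >
        [5,6] "ate" : ((N\NP)\NP)/N
        [6,8] N   >
          [6,7] "city" : N/(NP/S)
          [7,8] "with" : NP/S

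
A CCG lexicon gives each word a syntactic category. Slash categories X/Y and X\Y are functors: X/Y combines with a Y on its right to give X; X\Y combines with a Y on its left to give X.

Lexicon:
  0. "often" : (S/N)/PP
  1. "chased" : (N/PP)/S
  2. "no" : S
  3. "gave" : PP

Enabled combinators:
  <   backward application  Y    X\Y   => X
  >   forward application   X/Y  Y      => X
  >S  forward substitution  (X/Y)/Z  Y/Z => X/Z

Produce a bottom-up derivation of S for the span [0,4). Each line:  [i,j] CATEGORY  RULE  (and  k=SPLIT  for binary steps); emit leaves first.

[0,1] (S/N)/PP  lex  "often"
[1,2] (N/PP)/S  lex  "chased"
[2,3] S  lex  "no"
[1,3] N/PP  >  k=2
[0,3] S/PP  >S  k=1
[3,4] PP  lex  "gave"
[0,4] S  >  k=3

[0,4] S   >
  [0,3] S/PP   >S
    [0,1] "often" : (S/N)/PP
    [1,3] N/PP   >
      [1,2] "chased" : (N/PP)/S
      [2,3] "no" : S
  [3,4] "gave" : PP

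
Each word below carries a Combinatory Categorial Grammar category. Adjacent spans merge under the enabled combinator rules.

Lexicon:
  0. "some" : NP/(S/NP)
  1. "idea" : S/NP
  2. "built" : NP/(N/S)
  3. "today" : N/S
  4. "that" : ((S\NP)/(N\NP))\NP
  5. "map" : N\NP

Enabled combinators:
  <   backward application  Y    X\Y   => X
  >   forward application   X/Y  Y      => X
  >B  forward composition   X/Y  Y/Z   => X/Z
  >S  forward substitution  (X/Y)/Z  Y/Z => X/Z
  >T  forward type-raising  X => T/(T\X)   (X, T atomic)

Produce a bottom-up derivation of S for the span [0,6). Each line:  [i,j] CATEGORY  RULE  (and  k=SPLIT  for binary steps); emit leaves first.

[0,6] S   <
  [0,2] NP   >
    [0,1] "some" : NP/(S/NP)
    [1,2] "idea" : S/NP
  [2,6] S\NP   >
    [2,5] (S\NP)/(N\NP)   <
      [2,4] NP   >
        [2,3] "built" : NP/(N/S)
        [3,4] "today" : N/S
      [4,5] "that" : ((S\NP)/(N\NP))\NP
    [5,6] "map" : N\NP

[0,1] NP/(S/NP)  lex  "some"
[1,2] S/NP  lex  "idea"
[0,2] NP  >  k=1
[2,3] NP/(N/S)  lex  "built"
[3,4] N/S  lex  "today"
[2,4] NP  >  k=3
[4,5] ((S\NP)/(N\NP))\NP  lex  "that"
[2,5] (S\NP)/(N\NP)  <  k=4
[5,6] N\NP  lex  "map"
[2,6] S\NP  >  k=5
[0,6] S  <  k=2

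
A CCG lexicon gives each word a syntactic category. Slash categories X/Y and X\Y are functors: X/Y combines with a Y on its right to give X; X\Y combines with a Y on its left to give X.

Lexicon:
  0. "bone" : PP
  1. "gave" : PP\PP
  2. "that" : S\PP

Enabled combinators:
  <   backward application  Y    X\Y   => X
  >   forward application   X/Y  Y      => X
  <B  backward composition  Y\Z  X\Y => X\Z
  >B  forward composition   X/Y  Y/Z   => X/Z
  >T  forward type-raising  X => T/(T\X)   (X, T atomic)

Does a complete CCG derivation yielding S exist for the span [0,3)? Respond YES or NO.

YES

[0,3] S   <
  [0,1] "bone" : PP
  [1,3] S\PP   <B
    [1,2] "gave" : PP\PP
    [2,3] "that" : S\PP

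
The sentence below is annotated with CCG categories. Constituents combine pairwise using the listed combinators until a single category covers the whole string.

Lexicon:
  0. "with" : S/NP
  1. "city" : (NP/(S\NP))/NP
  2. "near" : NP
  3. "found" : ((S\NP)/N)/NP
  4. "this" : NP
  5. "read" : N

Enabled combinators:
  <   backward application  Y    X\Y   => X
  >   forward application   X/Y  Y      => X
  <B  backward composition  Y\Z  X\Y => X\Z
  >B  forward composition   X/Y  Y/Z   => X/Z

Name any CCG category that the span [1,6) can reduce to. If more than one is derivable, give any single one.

NP

[0,6] S   >
  [0,1] "with" : S/NP
  [1,6] NP   >
    [1,5] NP/N   >B
      [1,3] NP/(S\NP)   >
        [1,2] "city" : (NP/(S\NP))/NP
        [2,3] "near" : NP
      [3,5] (S\NP)/N   >
        [3,4] "found" : ((S\NP)/N)/NP
        [4,5] "this" : NP
    [5,6] "read" : N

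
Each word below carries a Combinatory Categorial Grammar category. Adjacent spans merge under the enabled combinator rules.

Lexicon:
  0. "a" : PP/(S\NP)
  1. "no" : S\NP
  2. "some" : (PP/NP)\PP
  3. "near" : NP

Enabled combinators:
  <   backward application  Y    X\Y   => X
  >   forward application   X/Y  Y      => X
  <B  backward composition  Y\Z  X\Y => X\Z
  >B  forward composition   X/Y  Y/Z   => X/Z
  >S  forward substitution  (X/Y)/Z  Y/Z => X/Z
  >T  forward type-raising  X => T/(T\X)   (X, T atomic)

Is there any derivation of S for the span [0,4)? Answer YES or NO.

PP/(S\NP) S\NP (PP/NP)\PP NP
CKY chart[0,4] = {N/(N\PP), NP/(NP\PP), PP, PP/(NP\NP), PP/(PP\PP), S/(S\PP)}; S ∉ chart

NO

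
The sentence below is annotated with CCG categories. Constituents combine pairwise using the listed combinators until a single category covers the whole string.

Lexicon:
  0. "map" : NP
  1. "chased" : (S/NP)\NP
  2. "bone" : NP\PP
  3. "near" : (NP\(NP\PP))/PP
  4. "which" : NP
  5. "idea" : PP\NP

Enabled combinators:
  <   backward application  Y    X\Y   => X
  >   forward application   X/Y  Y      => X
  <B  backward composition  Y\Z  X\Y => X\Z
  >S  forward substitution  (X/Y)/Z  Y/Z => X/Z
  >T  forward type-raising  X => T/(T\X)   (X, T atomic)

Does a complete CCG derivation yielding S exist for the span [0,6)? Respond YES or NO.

[0,6] S   >
  [0,2] S/NP   <
    [0,1] "map" : NP
    [1,2] "chased" : (S/NP)\NP
  [2,6] NP   <
    [2,3] "bone" : NP\PP
    [3,6] NP\(NP\PP)   >
      [3,4] "near" : (NP\(NP\PP))/PP
      [4,6] PP   <
        [4,5] "which" : NP
        [5,6] "idea" : PP\NP

YES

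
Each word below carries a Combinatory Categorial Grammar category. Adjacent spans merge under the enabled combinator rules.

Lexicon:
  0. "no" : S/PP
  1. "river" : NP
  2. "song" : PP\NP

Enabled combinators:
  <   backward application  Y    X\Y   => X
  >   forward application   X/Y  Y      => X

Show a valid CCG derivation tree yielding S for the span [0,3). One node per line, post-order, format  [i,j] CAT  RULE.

[0,1] S/PP  lex  "no"
[1,2] NP  lex  "river"
[2,3] PP\NP  lex  "song"
[1,3] PP  <  k=2
[0,3] S  >  k=1

[0,3] S   >
  [0,1] "no" : S/PP
  [1,3] PP   <
    [1,2] "river" : NP
    [2,3] "song" : PP\NP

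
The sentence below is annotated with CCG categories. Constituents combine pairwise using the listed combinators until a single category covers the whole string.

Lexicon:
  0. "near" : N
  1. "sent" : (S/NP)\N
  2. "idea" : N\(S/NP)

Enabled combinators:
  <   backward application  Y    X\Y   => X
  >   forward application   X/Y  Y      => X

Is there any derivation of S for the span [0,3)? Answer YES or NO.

NO

N (S/NP)\N N\(S/NP)
CKY chart[0,3] = {N}; S ∉ chart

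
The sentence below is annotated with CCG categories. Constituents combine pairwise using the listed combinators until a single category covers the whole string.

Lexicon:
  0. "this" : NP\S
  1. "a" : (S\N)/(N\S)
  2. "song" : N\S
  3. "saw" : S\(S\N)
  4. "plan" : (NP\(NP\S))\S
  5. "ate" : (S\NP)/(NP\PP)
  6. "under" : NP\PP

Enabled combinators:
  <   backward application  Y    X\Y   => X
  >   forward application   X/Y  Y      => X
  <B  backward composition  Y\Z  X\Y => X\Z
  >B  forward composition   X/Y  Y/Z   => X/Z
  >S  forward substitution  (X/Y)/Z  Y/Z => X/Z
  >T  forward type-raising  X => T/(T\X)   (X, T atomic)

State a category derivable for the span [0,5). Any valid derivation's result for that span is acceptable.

NP

[0,7] S   <
  [0,5] NP   <
    [0,1] "this" : NP\S
    [1,5] NP\(NP\S)   <
      [1,4] S   <
        [1,3] S\N   >
          [1,2] "a" : (S\N)/(N\S)
          [2,3] "song" : N\S
        [3,4] "saw" : S\(S\N)
      [4,5] "plan" : (NP\(NP\S))\S
  [5,7] S\NP   >
    [5,6] "ate" : (S\NP)/(NP\PP)
    [6,7] "under" : NP\PP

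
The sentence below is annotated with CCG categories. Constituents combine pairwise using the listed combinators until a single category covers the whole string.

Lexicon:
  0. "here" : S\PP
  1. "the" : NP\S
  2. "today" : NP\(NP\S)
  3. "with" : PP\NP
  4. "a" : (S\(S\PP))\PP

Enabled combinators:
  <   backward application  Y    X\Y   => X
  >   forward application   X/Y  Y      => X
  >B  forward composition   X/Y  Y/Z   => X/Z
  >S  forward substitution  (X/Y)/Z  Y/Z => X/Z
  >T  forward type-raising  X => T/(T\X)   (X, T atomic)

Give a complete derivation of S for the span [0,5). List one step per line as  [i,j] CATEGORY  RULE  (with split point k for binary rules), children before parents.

[0,5] S   <
  [0,1] "here" : S\PP
  [1,5] S\(S\PP)   <
    [1,4] PP   <
      [1,3] NP   <
        [1,2] "the" : NP\S
        [2,3] "today" : NP\(NP\S)
      [3,4] "with" : PP\NP
    [4,5] "a" : (S\(S\PP))\PP

[0,1] S\PP  lex  "here"
[1,2] NP\S  lex  "the"
[2,3] NP\(NP\S)  lex  "today"
[1,3] NP  <  k=2
[3,4] PP\NP  lex  "with"
[1,4] PP  <  k=3
[4,5] (S\(S\PP))\PP  lex  "a"
[1,5] S\(S\PP)  <  k=4
[0,5] S  <  k=1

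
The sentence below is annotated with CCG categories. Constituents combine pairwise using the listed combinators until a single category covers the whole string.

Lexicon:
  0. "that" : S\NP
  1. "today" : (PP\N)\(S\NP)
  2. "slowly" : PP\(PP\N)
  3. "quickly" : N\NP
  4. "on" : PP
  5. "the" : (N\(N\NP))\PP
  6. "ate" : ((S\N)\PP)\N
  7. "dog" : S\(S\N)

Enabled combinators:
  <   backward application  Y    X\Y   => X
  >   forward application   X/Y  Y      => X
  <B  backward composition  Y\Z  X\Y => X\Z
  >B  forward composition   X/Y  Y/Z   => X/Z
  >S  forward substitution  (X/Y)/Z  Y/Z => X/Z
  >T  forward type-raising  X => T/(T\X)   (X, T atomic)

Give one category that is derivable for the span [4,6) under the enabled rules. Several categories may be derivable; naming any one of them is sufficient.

[0,8] S   <
  [0,7] S\N   <
    [0,3] PP   <
      [0,2] PP\N   <
        [0,1] "that" : S\NP
        [1,2] "today" : (PP\N)\(S\NP)
      [2,3] "slowly" : PP\(PP\N)
    [3,7] (S\N)\PP   <
      [3,6] N   <
        [3,4] "quickly" : N\NP
        [4,6] N\(N\NP)   <
          [4,5] "on" : PP
          [5,6] "the" : (N\(N\NP))\PP
      [6,7] "ate" : ((S\N)\PP)\N
  [7,8] "dog" : S\(S\N)

N\(N\NP)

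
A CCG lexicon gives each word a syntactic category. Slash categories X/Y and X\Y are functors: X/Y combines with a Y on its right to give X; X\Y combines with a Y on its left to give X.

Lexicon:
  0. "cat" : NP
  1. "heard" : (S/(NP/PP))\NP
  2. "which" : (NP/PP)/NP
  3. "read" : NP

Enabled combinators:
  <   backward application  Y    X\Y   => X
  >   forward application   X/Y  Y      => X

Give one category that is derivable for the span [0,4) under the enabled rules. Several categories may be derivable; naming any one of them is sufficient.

S

[0,4] S   >
  [0,2] S/(NP/PP)   <
    [0,1] "cat" : NP
    [1,2] "heard" : (S/(NP/PP))\NP
  [2,4] NP/PP   >
    [2,3] "which" : (NP/PP)/NP
    [3,4] "read" : NP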